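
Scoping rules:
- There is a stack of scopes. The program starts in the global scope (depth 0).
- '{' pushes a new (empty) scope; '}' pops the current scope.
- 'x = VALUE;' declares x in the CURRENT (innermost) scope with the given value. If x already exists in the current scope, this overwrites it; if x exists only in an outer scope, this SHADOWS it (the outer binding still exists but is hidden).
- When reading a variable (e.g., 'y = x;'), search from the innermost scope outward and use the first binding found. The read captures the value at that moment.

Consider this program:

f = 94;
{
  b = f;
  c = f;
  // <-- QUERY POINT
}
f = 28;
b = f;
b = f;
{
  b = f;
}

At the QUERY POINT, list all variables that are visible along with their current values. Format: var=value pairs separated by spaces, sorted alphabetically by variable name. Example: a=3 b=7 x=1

Answer: b=94 c=94 f=94

Derivation:
Step 1: declare f=94 at depth 0
Step 2: enter scope (depth=1)
Step 3: declare b=(read f)=94 at depth 1
Step 4: declare c=(read f)=94 at depth 1
Visible at query point: b=94 c=94 f=94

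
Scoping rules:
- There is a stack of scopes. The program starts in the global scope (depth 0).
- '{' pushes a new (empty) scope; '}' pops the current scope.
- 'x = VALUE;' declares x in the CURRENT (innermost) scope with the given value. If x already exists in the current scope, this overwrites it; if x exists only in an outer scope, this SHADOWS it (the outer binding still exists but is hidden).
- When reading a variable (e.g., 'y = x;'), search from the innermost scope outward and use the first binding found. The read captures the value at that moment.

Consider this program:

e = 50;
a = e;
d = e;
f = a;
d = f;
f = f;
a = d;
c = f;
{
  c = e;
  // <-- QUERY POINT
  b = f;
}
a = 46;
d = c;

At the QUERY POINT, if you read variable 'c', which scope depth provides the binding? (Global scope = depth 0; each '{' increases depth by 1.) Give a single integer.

Step 1: declare e=50 at depth 0
Step 2: declare a=(read e)=50 at depth 0
Step 3: declare d=(read e)=50 at depth 0
Step 4: declare f=(read a)=50 at depth 0
Step 5: declare d=(read f)=50 at depth 0
Step 6: declare f=(read f)=50 at depth 0
Step 7: declare a=(read d)=50 at depth 0
Step 8: declare c=(read f)=50 at depth 0
Step 9: enter scope (depth=1)
Step 10: declare c=(read e)=50 at depth 1
Visible at query point: a=50 c=50 d=50 e=50 f=50

Answer: 1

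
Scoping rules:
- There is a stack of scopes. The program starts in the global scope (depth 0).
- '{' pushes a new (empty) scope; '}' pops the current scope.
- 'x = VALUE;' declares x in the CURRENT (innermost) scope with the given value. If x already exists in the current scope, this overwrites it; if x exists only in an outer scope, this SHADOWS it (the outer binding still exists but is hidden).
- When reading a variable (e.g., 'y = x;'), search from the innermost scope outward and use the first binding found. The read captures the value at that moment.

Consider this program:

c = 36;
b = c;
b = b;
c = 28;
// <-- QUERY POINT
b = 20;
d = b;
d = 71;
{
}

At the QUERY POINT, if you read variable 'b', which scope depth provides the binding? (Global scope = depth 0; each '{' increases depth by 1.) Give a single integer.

Step 1: declare c=36 at depth 0
Step 2: declare b=(read c)=36 at depth 0
Step 3: declare b=(read b)=36 at depth 0
Step 4: declare c=28 at depth 0
Visible at query point: b=36 c=28

Answer: 0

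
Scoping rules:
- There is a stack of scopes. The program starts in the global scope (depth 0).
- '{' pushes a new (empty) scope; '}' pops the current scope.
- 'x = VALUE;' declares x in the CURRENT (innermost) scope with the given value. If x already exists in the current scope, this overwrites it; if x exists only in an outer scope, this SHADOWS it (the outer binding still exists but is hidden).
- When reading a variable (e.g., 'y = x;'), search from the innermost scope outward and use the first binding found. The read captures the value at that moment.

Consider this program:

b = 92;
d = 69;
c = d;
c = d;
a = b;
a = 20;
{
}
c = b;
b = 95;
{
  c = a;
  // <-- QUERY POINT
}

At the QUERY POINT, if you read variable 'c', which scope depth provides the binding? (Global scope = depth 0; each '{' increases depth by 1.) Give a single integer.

Answer: 1

Derivation:
Step 1: declare b=92 at depth 0
Step 2: declare d=69 at depth 0
Step 3: declare c=(read d)=69 at depth 0
Step 4: declare c=(read d)=69 at depth 0
Step 5: declare a=(read b)=92 at depth 0
Step 6: declare a=20 at depth 0
Step 7: enter scope (depth=1)
Step 8: exit scope (depth=0)
Step 9: declare c=(read b)=92 at depth 0
Step 10: declare b=95 at depth 0
Step 11: enter scope (depth=1)
Step 12: declare c=(read a)=20 at depth 1
Visible at query point: a=20 b=95 c=20 d=69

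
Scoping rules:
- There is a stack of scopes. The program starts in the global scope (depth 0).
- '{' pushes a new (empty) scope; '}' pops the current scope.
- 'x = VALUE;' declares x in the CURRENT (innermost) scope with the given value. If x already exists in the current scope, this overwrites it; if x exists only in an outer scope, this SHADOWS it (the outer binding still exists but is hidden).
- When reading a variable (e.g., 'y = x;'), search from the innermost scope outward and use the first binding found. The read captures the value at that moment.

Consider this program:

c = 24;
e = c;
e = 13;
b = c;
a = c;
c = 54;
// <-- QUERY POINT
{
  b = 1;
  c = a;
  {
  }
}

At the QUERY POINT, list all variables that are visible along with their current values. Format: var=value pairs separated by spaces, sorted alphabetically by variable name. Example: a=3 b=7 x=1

Answer: a=24 b=24 c=54 e=13

Derivation:
Step 1: declare c=24 at depth 0
Step 2: declare e=(read c)=24 at depth 0
Step 3: declare e=13 at depth 0
Step 4: declare b=(read c)=24 at depth 0
Step 5: declare a=(read c)=24 at depth 0
Step 6: declare c=54 at depth 0
Visible at query point: a=24 b=24 c=54 e=13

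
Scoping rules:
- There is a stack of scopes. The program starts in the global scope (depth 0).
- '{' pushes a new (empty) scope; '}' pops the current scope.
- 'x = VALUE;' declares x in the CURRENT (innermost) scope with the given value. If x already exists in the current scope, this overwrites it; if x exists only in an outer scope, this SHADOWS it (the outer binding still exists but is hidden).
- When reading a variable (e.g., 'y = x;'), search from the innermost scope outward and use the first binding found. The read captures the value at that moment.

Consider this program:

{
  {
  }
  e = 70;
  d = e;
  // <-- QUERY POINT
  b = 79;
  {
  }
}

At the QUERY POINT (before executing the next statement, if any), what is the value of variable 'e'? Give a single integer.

Answer: 70

Derivation:
Step 1: enter scope (depth=1)
Step 2: enter scope (depth=2)
Step 3: exit scope (depth=1)
Step 4: declare e=70 at depth 1
Step 5: declare d=(read e)=70 at depth 1
Visible at query point: d=70 e=70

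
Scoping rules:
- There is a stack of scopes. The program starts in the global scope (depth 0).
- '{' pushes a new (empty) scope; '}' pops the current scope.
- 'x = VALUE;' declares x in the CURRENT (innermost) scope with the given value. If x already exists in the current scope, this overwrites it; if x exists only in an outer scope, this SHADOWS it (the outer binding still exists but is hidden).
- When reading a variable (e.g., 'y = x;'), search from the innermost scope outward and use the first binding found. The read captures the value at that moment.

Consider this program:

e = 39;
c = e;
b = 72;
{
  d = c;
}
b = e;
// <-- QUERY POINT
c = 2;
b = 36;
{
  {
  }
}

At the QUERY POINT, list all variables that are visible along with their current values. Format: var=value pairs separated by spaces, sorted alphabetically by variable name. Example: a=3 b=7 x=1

Answer: b=39 c=39 e=39

Derivation:
Step 1: declare e=39 at depth 0
Step 2: declare c=(read e)=39 at depth 0
Step 3: declare b=72 at depth 0
Step 4: enter scope (depth=1)
Step 5: declare d=(read c)=39 at depth 1
Step 6: exit scope (depth=0)
Step 7: declare b=(read e)=39 at depth 0
Visible at query point: b=39 c=39 e=39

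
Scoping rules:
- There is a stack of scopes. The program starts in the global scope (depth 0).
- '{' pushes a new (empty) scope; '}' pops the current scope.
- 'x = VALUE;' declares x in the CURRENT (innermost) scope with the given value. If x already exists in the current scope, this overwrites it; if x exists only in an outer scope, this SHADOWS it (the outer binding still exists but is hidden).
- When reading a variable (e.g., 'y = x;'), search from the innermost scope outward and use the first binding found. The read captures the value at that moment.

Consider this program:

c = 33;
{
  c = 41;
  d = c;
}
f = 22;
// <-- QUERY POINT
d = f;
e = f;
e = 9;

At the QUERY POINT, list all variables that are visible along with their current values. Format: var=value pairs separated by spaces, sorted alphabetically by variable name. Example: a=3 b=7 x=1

Step 1: declare c=33 at depth 0
Step 2: enter scope (depth=1)
Step 3: declare c=41 at depth 1
Step 4: declare d=(read c)=41 at depth 1
Step 5: exit scope (depth=0)
Step 6: declare f=22 at depth 0
Visible at query point: c=33 f=22

Answer: c=33 f=22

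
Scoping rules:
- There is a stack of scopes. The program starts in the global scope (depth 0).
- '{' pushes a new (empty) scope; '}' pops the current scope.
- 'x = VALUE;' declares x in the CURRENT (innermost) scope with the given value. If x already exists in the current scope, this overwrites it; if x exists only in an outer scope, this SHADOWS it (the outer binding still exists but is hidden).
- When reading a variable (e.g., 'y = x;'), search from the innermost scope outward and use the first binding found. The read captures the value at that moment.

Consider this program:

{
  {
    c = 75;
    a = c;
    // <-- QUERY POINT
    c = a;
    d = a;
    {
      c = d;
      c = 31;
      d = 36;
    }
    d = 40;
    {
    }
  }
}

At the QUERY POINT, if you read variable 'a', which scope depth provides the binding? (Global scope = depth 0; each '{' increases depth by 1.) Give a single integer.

Step 1: enter scope (depth=1)
Step 2: enter scope (depth=2)
Step 3: declare c=75 at depth 2
Step 4: declare a=(read c)=75 at depth 2
Visible at query point: a=75 c=75

Answer: 2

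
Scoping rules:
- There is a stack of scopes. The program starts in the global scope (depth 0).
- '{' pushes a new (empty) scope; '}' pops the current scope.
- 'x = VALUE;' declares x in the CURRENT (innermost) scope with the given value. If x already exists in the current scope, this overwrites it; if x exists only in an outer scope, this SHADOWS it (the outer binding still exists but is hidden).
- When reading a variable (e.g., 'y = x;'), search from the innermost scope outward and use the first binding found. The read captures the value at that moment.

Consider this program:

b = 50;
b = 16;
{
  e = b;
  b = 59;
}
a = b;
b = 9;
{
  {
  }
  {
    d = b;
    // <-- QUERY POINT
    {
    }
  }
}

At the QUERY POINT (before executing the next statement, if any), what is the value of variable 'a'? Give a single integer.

Step 1: declare b=50 at depth 0
Step 2: declare b=16 at depth 0
Step 3: enter scope (depth=1)
Step 4: declare e=(read b)=16 at depth 1
Step 5: declare b=59 at depth 1
Step 6: exit scope (depth=0)
Step 7: declare a=(read b)=16 at depth 0
Step 8: declare b=9 at depth 0
Step 9: enter scope (depth=1)
Step 10: enter scope (depth=2)
Step 11: exit scope (depth=1)
Step 12: enter scope (depth=2)
Step 13: declare d=(read b)=9 at depth 2
Visible at query point: a=16 b=9 d=9

Answer: 16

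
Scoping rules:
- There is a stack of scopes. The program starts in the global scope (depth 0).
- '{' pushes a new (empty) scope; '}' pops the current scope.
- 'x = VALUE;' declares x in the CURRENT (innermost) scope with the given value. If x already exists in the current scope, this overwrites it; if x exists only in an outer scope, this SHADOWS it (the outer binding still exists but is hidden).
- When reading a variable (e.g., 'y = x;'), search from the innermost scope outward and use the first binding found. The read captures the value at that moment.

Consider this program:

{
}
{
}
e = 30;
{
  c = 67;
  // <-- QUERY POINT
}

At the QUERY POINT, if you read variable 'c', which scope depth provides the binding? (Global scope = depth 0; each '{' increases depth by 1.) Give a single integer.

Step 1: enter scope (depth=1)
Step 2: exit scope (depth=0)
Step 3: enter scope (depth=1)
Step 4: exit scope (depth=0)
Step 5: declare e=30 at depth 0
Step 6: enter scope (depth=1)
Step 7: declare c=67 at depth 1
Visible at query point: c=67 e=30

Answer: 1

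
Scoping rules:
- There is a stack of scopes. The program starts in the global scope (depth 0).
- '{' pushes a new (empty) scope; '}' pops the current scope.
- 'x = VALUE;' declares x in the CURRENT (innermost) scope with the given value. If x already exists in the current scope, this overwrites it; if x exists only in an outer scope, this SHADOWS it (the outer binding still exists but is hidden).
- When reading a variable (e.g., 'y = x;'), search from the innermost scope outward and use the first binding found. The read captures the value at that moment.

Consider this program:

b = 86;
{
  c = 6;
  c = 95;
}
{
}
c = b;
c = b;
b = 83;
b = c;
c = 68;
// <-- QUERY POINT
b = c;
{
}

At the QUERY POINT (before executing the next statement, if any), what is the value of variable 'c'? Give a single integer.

Step 1: declare b=86 at depth 0
Step 2: enter scope (depth=1)
Step 3: declare c=6 at depth 1
Step 4: declare c=95 at depth 1
Step 5: exit scope (depth=0)
Step 6: enter scope (depth=1)
Step 7: exit scope (depth=0)
Step 8: declare c=(read b)=86 at depth 0
Step 9: declare c=(read b)=86 at depth 0
Step 10: declare b=83 at depth 0
Step 11: declare b=(read c)=86 at depth 0
Step 12: declare c=68 at depth 0
Visible at query point: b=86 c=68

Answer: 68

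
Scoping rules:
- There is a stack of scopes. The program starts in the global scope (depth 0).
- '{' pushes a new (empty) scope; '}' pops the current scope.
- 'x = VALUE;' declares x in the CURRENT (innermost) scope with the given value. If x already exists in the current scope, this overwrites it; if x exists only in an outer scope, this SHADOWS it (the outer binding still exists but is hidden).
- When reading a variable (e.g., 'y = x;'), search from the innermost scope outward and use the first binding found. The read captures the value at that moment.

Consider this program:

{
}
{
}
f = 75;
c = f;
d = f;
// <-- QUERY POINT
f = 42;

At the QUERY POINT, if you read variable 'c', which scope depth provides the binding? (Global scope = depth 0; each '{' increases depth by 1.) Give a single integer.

Answer: 0

Derivation:
Step 1: enter scope (depth=1)
Step 2: exit scope (depth=0)
Step 3: enter scope (depth=1)
Step 4: exit scope (depth=0)
Step 5: declare f=75 at depth 0
Step 6: declare c=(read f)=75 at depth 0
Step 7: declare d=(read f)=75 at depth 0
Visible at query point: c=75 d=75 f=75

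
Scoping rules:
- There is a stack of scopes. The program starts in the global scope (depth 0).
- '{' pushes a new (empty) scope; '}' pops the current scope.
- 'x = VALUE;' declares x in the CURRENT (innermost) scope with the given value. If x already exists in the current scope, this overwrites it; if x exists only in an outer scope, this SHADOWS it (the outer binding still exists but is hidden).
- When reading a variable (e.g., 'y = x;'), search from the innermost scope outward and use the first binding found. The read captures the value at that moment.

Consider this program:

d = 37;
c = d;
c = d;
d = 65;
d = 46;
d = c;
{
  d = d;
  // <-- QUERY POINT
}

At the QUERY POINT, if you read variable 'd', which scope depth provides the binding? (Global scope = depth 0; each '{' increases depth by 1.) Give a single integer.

Step 1: declare d=37 at depth 0
Step 2: declare c=(read d)=37 at depth 0
Step 3: declare c=(read d)=37 at depth 0
Step 4: declare d=65 at depth 0
Step 5: declare d=46 at depth 0
Step 6: declare d=(read c)=37 at depth 0
Step 7: enter scope (depth=1)
Step 8: declare d=(read d)=37 at depth 1
Visible at query point: c=37 d=37

Answer: 1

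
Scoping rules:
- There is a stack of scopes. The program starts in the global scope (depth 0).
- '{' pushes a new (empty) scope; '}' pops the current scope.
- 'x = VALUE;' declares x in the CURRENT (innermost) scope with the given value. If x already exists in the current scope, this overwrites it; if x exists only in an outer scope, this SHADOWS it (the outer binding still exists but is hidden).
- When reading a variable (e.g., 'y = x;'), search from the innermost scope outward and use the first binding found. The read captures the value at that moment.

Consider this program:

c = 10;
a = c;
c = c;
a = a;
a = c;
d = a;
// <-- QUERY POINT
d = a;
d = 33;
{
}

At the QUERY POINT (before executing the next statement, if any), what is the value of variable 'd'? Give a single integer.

Answer: 10

Derivation:
Step 1: declare c=10 at depth 0
Step 2: declare a=(read c)=10 at depth 0
Step 3: declare c=(read c)=10 at depth 0
Step 4: declare a=(read a)=10 at depth 0
Step 5: declare a=(read c)=10 at depth 0
Step 6: declare d=(read a)=10 at depth 0
Visible at query point: a=10 c=10 d=10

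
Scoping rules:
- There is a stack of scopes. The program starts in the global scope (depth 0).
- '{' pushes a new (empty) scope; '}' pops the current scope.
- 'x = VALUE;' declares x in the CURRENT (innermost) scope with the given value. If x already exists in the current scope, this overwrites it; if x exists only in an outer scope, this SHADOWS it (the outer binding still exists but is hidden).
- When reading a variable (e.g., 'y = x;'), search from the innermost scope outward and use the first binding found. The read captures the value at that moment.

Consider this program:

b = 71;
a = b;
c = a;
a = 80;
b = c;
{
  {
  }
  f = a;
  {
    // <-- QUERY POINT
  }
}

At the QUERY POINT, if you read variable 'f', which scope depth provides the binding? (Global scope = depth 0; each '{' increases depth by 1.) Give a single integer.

Step 1: declare b=71 at depth 0
Step 2: declare a=(read b)=71 at depth 0
Step 3: declare c=(read a)=71 at depth 0
Step 4: declare a=80 at depth 0
Step 5: declare b=(read c)=71 at depth 0
Step 6: enter scope (depth=1)
Step 7: enter scope (depth=2)
Step 8: exit scope (depth=1)
Step 9: declare f=(read a)=80 at depth 1
Step 10: enter scope (depth=2)
Visible at query point: a=80 b=71 c=71 f=80

Answer: 1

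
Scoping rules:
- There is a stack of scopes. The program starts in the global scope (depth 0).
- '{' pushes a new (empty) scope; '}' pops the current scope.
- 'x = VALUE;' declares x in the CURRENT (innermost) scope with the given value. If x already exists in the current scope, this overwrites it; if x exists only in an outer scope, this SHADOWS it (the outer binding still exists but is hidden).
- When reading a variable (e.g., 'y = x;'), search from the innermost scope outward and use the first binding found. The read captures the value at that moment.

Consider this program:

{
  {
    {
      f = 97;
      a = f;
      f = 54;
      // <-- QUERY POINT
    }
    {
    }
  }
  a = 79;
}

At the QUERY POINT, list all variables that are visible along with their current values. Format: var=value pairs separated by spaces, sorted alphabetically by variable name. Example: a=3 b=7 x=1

Step 1: enter scope (depth=1)
Step 2: enter scope (depth=2)
Step 3: enter scope (depth=3)
Step 4: declare f=97 at depth 3
Step 5: declare a=(read f)=97 at depth 3
Step 6: declare f=54 at depth 3
Visible at query point: a=97 f=54

Answer: a=97 f=54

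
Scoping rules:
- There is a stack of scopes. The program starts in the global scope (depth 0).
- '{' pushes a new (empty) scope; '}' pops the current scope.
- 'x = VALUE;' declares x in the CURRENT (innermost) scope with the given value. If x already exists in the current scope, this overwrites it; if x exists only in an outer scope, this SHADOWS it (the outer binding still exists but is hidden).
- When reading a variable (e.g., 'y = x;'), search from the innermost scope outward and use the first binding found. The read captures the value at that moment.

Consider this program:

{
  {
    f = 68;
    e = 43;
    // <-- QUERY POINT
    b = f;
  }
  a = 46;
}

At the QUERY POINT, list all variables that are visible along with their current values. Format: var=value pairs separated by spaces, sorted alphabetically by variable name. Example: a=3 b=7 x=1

Step 1: enter scope (depth=1)
Step 2: enter scope (depth=2)
Step 3: declare f=68 at depth 2
Step 4: declare e=43 at depth 2
Visible at query point: e=43 f=68

Answer: e=43 f=68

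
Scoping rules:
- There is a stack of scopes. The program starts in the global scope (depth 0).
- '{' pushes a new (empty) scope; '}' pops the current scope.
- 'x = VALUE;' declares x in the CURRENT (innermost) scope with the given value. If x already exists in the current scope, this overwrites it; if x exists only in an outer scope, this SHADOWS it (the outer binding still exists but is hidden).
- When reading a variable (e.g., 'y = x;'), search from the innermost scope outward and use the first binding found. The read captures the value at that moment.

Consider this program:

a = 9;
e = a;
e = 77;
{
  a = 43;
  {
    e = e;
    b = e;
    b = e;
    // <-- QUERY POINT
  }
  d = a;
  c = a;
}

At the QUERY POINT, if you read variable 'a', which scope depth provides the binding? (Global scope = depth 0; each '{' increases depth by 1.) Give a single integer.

Step 1: declare a=9 at depth 0
Step 2: declare e=(read a)=9 at depth 0
Step 3: declare e=77 at depth 0
Step 4: enter scope (depth=1)
Step 5: declare a=43 at depth 1
Step 6: enter scope (depth=2)
Step 7: declare e=(read e)=77 at depth 2
Step 8: declare b=(read e)=77 at depth 2
Step 9: declare b=(read e)=77 at depth 2
Visible at query point: a=43 b=77 e=77

Answer: 1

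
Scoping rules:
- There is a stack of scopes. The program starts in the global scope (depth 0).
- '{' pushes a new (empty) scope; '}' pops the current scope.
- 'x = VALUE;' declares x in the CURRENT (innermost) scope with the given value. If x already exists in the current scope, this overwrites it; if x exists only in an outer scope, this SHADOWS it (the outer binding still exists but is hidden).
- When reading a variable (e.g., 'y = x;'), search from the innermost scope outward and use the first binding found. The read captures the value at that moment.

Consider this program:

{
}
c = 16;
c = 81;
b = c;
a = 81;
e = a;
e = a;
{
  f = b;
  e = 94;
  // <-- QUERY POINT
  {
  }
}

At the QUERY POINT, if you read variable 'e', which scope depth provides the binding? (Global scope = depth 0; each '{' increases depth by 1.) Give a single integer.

Answer: 1

Derivation:
Step 1: enter scope (depth=1)
Step 2: exit scope (depth=0)
Step 3: declare c=16 at depth 0
Step 4: declare c=81 at depth 0
Step 5: declare b=(read c)=81 at depth 0
Step 6: declare a=81 at depth 0
Step 7: declare e=(read a)=81 at depth 0
Step 8: declare e=(read a)=81 at depth 0
Step 9: enter scope (depth=1)
Step 10: declare f=(read b)=81 at depth 1
Step 11: declare e=94 at depth 1
Visible at query point: a=81 b=81 c=81 e=94 f=81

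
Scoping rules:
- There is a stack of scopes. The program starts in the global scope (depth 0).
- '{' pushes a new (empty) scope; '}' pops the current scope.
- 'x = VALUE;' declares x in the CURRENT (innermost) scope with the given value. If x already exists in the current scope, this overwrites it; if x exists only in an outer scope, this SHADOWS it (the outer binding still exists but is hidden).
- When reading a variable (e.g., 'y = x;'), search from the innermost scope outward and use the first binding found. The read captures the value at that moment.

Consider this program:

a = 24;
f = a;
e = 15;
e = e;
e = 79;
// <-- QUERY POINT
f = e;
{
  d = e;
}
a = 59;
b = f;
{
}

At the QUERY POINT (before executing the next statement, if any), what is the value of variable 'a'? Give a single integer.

Answer: 24

Derivation:
Step 1: declare a=24 at depth 0
Step 2: declare f=(read a)=24 at depth 0
Step 3: declare e=15 at depth 0
Step 4: declare e=(read e)=15 at depth 0
Step 5: declare e=79 at depth 0
Visible at query point: a=24 e=79 f=24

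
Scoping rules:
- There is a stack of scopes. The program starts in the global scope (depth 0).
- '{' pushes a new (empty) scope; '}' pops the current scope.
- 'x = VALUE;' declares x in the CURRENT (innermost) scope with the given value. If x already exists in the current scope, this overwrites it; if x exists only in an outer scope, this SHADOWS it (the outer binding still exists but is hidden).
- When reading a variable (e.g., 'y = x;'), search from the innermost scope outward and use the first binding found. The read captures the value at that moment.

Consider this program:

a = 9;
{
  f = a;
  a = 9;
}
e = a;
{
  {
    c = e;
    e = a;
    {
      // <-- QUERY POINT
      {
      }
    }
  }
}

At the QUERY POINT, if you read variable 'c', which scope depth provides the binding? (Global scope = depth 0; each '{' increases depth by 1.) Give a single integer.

Step 1: declare a=9 at depth 0
Step 2: enter scope (depth=1)
Step 3: declare f=(read a)=9 at depth 1
Step 4: declare a=9 at depth 1
Step 5: exit scope (depth=0)
Step 6: declare e=(read a)=9 at depth 0
Step 7: enter scope (depth=1)
Step 8: enter scope (depth=2)
Step 9: declare c=(read e)=9 at depth 2
Step 10: declare e=(read a)=9 at depth 2
Step 11: enter scope (depth=3)
Visible at query point: a=9 c=9 e=9

Answer: 2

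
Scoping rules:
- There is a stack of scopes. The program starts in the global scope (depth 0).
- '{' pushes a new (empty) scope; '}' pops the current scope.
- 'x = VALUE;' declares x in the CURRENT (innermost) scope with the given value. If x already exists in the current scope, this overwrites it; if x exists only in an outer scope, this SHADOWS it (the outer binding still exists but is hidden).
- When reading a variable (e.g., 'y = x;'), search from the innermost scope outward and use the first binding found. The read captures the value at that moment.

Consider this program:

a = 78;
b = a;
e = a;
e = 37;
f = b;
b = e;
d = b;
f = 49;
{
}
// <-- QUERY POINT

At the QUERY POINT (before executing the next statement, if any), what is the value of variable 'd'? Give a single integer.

Answer: 37

Derivation:
Step 1: declare a=78 at depth 0
Step 2: declare b=(read a)=78 at depth 0
Step 3: declare e=(read a)=78 at depth 0
Step 4: declare e=37 at depth 0
Step 5: declare f=(read b)=78 at depth 0
Step 6: declare b=(read e)=37 at depth 0
Step 7: declare d=(read b)=37 at depth 0
Step 8: declare f=49 at depth 0
Step 9: enter scope (depth=1)
Step 10: exit scope (depth=0)
Visible at query point: a=78 b=37 d=37 e=37 f=49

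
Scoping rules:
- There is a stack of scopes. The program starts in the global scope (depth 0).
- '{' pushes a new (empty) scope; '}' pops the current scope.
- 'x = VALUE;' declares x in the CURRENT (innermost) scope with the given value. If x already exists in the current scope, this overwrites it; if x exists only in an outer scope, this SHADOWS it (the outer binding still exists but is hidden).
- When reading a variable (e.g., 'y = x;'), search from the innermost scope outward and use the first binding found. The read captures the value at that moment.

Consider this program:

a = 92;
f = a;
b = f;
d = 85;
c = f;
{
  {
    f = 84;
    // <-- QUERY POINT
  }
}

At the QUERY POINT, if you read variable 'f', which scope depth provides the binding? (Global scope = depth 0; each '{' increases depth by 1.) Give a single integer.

Answer: 2

Derivation:
Step 1: declare a=92 at depth 0
Step 2: declare f=(read a)=92 at depth 0
Step 3: declare b=(read f)=92 at depth 0
Step 4: declare d=85 at depth 0
Step 5: declare c=(read f)=92 at depth 0
Step 6: enter scope (depth=1)
Step 7: enter scope (depth=2)
Step 8: declare f=84 at depth 2
Visible at query point: a=92 b=92 c=92 d=85 f=84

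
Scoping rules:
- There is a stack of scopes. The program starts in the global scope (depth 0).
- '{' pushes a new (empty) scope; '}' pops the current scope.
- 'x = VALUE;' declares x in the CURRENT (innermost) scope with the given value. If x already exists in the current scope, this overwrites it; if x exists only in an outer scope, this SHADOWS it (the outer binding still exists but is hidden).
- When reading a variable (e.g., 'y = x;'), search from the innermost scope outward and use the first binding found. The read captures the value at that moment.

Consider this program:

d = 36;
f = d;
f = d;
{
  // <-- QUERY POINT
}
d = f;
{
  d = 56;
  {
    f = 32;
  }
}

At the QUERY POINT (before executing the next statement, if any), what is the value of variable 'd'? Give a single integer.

Answer: 36

Derivation:
Step 1: declare d=36 at depth 0
Step 2: declare f=(read d)=36 at depth 0
Step 3: declare f=(read d)=36 at depth 0
Step 4: enter scope (depth=1)
Visible at query point: d=36 f=36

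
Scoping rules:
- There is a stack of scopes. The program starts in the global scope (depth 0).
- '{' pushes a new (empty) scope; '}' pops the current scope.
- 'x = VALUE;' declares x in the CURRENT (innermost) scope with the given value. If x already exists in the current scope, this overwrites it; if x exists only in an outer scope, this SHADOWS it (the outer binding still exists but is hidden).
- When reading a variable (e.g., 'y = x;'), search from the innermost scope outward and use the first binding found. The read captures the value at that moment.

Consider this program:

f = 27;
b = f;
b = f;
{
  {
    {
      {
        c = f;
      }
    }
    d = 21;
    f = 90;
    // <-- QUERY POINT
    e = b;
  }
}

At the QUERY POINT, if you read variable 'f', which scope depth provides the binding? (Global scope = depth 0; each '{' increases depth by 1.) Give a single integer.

Answer: 2

Derivation:
Step 1: declare f=27 at depth 0
Step 2: declare b=(read f)=27 at depth 0
Step 3: declare b=(read f)=27 at depth 0
Step 4: enter scope (depth=1)
Step 5: enter scope (depth=2)
Step 6: enter scope (depth=3)
Step 7: enter scope (depth=4)
Step 8: declare c=(read f)=27 at depth 4
Step 9: exit scope (depth=3)
Step 10: exit scope (depth=2)
Step 11: declare d=21 at depth 2
Step 12: declare f=90 at depth 2
Visible at query point: b=27 d=21 f=90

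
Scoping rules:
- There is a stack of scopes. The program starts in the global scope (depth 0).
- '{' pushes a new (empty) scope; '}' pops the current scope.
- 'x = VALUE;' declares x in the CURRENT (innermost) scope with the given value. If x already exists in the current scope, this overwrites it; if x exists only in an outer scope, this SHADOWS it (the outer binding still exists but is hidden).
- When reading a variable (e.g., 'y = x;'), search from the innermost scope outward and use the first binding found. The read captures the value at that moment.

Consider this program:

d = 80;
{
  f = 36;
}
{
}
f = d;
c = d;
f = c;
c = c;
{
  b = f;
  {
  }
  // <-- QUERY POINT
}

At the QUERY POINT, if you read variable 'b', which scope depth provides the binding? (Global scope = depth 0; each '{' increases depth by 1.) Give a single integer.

Step 1: declare d=80 at depth 0
Step 2: enter scope (depth=1)
Step 3: declare f=36 at depth 1
Step 4: exit scope (depth=0)
Step 5: enter scope (depth=1)
Step 6: exit scope (depth=0)
Step 7: declare f=(read d)=80 at depth 0
Step 8: declare c=(read d)=80 at depth 0
Step 9: declare f=(read c)=80 at depth 0
Step 10: declare c=(read c)=80 at depth 0
Step 11: enter scope (depth=1)
Step 12: declare b=(read f)=80 at depth 1
Step 13: enter scope (depth=2)
Step 14: exit scope (depth=1)
Visible at query point: b=80 c=80 d=80 f=80

Answer: 1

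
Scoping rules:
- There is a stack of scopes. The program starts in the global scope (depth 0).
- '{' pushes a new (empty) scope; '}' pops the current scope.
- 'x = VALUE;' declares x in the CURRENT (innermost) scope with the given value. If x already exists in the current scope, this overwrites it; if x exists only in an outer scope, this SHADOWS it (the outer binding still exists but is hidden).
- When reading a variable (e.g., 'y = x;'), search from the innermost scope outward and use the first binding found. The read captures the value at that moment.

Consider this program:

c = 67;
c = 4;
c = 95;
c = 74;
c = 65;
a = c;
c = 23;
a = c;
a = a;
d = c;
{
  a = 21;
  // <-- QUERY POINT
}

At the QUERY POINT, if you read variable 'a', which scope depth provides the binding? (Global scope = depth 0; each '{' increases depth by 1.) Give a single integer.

Answer: 1

Derivation:
Step 1: declare c=67 at depth 0
Step 2: declare c=4 at depth 0
Step 3: declare c=95 at depth 0
Step 4: declare c=74 at depth 0
Step 5: declare c=65 at depth 0
Step 6: declare a=(read c)=65 at depth 0
Step 7: declare c=23 at depth 0
Step 8: declare a=(read c)=23 at depth 0
Step 9: declare a=(read a)=23 at depth 0
Step 10: declare d=(read c)=23 at depth 0
Step 11: enter scope (depth=1)
Step 12: declare a=21 at depth 1
Visible at query point: a=21 c=23 d=23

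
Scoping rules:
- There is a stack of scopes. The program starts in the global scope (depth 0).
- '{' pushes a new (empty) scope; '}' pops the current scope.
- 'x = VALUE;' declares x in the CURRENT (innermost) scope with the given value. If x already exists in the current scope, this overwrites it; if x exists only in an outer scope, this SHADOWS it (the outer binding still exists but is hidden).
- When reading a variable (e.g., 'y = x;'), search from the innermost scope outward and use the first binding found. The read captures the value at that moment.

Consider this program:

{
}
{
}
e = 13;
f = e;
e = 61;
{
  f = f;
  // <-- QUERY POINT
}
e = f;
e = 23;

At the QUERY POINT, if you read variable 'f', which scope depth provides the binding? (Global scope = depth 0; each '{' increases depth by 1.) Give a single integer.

Answer: 1

Derivation:
Step 1: enter scope (depth=1)
Step 2: exit scope (depth=0)
Step 3: enter scope (depth=1)
Step 4: exit scope (depth=0)
Step 5: declare e=13 at depth 0
Step 6: declare f=(read e)=13 at depth 0
Step 7: declare e=61 at depth 0
Step 8: enter scope (depth=1)
Step 9: declare f=(read f)=13 at depth 1
Visible at query point: e=61 f=13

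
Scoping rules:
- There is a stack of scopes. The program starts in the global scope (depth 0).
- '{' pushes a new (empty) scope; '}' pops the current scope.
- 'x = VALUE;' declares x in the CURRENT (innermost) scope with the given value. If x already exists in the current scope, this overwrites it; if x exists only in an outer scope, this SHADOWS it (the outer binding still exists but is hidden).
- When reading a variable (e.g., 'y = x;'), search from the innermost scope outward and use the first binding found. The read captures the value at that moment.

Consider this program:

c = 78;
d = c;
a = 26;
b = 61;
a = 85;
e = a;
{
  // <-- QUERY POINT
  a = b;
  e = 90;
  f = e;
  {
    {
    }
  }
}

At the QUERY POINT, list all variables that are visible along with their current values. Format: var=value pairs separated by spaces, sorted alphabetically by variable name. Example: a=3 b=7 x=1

Answer: a=85 b=61 c=78 d=78 e=85

Derivation:
Step 1: declare c=78 at depth 0
Step 2: declare d=(read c)=78 at depth 0
Step 3: declare a=26 at depth 0
Step 4: declare b=61 at depth 0
Step 5: declare a=85 at depth 0
Step 6: declare e=(read a)=85 at depth 0
Step 7: enter scope (depth=1)
Visible at query point: a=85 b=61 c=78 d=78 e=85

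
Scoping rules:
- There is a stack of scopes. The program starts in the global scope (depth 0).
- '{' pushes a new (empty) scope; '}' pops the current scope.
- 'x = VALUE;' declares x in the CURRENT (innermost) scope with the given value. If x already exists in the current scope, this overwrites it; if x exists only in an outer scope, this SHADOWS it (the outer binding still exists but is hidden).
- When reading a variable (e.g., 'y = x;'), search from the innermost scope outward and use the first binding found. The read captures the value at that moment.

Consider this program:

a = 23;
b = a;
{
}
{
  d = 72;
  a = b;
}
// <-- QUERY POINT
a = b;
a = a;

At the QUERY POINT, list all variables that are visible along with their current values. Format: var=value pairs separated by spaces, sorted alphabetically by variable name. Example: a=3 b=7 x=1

Step 1: declare a=23 at depth 0
Step 2: declare b=(read a)=23 at depth 0
Step 3: enter scope (depth=1)
Step 4: exit scope (depth=0)
Step 5: enter scope (depth=1)
Step 6: declare d=72 at depth 1
Step 7: declare a=(read b)=23 at depth 1
Step 8: exit scope (depth=0)
Visible at query point: a=23 b=23

Answer: a=23 b=23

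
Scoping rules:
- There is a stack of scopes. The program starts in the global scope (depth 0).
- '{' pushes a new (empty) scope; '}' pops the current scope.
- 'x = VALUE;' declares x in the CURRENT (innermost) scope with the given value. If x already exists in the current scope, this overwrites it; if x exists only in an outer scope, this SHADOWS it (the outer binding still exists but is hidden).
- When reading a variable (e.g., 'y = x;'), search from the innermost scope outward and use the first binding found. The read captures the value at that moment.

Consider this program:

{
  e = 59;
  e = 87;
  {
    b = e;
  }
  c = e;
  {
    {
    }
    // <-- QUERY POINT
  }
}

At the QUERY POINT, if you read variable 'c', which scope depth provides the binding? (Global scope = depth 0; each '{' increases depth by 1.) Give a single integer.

Step 1: enter scope (depth=1)
Step 2: declare e=59 at depth 1
Step 3: declare e=87 at depth 1
Step 4: enter scope (depth=2)
Step 5: declare b=(read e)=87 at depth 2
Step 6: exit scope (depth=1)
Step 7: declare c=(read e)=87 at depth 1
Step 8: enter scope (depth=2)
Step 9: enter scope (depth=3)
Step 10: exit scope (depth=2)
Visible at query point: c=87 e=87

Answer: 1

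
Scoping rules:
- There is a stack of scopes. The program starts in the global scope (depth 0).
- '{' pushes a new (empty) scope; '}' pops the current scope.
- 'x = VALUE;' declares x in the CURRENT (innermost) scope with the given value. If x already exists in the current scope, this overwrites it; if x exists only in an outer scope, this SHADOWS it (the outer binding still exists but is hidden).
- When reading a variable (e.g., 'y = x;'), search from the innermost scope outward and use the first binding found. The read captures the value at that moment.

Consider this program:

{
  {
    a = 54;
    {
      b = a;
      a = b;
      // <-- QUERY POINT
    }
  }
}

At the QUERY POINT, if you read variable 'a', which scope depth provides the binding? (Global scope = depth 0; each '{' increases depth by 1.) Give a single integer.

Step 1: enter scope (depth=1)
Step 2: enter scope (depth=2)
Step 3: declare a=54 at depth 2
Step 4: enter scope (depth=3)
Step 5: declare b=(read a)=54 at depth 3
Step 6: declare a=(read b)=54 at depth 3
Visible at query point: a=54 b=54

Answer: 3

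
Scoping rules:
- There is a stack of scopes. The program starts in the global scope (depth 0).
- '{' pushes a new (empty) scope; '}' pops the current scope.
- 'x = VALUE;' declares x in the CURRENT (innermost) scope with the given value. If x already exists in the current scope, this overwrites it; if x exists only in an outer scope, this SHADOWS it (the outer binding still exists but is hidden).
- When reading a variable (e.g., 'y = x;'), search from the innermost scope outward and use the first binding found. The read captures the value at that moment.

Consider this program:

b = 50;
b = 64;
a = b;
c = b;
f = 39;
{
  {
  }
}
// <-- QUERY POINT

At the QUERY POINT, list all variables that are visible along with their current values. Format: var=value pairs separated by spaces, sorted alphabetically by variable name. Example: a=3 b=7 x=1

Answer: a=64 b=64 c=64 f=39

Derivation:
Step 1: declare b=50 at depth 0
Step 2: declare b=64 at depth 0
Step 3: declare a=(read b)=64 at depth 0
Step 4: declare c=(read b)=64 at depth 0
Step 5: declare f=39 at depth 0
Step 6: enter scope (depth=1)
Step 7: enter scope (depth=2)
Step 8: exit scope (depth=1)
Step 9: exit scope (depth=0)
Visible at query point: a=64 b=64 c=64 f=39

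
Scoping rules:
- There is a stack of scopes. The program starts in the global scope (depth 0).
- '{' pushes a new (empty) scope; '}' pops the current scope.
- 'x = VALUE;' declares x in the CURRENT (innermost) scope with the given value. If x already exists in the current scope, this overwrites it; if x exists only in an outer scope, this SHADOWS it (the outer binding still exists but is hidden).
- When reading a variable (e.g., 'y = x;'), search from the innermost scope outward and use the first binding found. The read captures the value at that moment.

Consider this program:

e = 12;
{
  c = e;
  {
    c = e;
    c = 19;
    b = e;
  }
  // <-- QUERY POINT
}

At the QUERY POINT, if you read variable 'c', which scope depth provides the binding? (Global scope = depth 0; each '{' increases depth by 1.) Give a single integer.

Answer: 1

Derivation:
Step 1: declare e=12 at depth 0
Step 2: enter scope (depth=1)
Step 3: declare c=(read e)=12 at depth 1
Step 4: enter scope (depth=2)
Step 5: declare c=(read e)=12 at depth 2
Step 6: declare c=19 at depth 2
Step 7: declare b=(read e)=12 at depth 2
Step 8: exit scope (depth=1)
Visible at query point: c=12 e=12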